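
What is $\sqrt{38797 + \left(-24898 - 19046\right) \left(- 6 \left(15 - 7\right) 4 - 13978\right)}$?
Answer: $\sqrt{622725277} \approx 24954.0$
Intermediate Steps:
$\sqrt{38797 + \left(-24898 - 19046\right) \left(- 6 \left(15 - 7\right) 4 - 13978\right)} = \sqrt{38797 - 43944 \left(- 6 \left(15 - 7\right) 4 - 13978\right)} = \sqrt{38797 - 43944 \left(\left(-6\right) 8 \cdot 4 - 13978\right)} = \sqrt{38797 - 43944 \left(\left(-48\right) 4 - 13978\right)} = \sqrt{38797 - 43944 \left(-192 - 13978\right)} = \sqrt{38797 - -622686480} = \sqrt{38797 + 622686480} = \sqrt{622725277}$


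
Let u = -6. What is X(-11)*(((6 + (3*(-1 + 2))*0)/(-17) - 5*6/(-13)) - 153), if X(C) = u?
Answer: 200286/221 ≈ 906.27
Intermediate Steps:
X(C) = -6
X(-11)*(((6 + (3*(-1 + 2))*0)/(-17) - 5*6/(-13)) - 153) = -6*(((6 + (3*(-1 + 2))*0)/(-17) - 5*6/(-13)) - 153) = -6*(((6 + (3*1)*0)*(-1/17) - 30*(-1/13)) - 153) = -6*(((6 + 3*0)*(-1/17) + 30/13) - 153) = -6*(((6 + 0)*(-1/17) + 30/13) - 153) = -6*((6*(-1/17) + 30/13) - 153) = -6*((-6/17 + 30/13) - 153) = -6*(432/221 - 153) = -6*(-33381/221) = 200286/221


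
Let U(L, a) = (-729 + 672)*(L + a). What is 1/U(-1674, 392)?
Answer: 1/73074 ≈ 1.3685e-5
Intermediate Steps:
U(L, a) = -57*L - 57*a (U(L, a) = -57*(L + a) = -57*L - 57*a)
1/U(-1674, 392) = 1/(-57*(-1674) - 57*392) = 1/(95418 - 22344) = 1/73074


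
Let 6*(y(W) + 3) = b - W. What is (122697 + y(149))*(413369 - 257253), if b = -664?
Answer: 19133342786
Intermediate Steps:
y(W) = -341/3 - W/6 (y(W) = -3 + (-664 - W)/6 = -3 + (-332/3 - W/6) = -341/3 - W/6)
(122697 + y(149))*(413369 - 257253) = (122697 + (-341/3 - ⅙*149))*(413369 - 257253) = (122697 + (-341/3 - 149/6))*156116 = (122697 - 277/2)*156116 = (245117/2)*156116 = 19133342786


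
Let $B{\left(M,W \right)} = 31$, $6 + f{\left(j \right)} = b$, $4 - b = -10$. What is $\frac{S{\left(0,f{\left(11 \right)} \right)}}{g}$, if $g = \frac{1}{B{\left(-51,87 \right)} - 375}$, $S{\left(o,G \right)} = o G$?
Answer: $0$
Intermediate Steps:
$b = 14$ ($b = 4 - -10 = 4 + 10 = 14$)
$f{\left(j \right)} = 8$ ($f{\left(j \right)} = -6 + 14 = 8$)
$S{\left(o,G \right)} = G o$
$g = - \frac{1}{344}$ ($g = \frac{1}{31 - 375} = \frac{1}{-344} = - \frac{1}{344} \approx -0.002907$)
$\frac{S{\left(0,f{\left(11 \right)} \right)}}{g} = \frac{8 \cdot 0}{- \frac{1}{344}} = 0 \left(-344\right) = 0$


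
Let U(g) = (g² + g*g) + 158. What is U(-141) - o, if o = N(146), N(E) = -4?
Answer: 39924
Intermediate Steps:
U(g) = 158 + 2*g² (U(g) = (g² + g²) + 158 = 2*g² + 158 = 158 + 2*g²)
o = -4
U(-141) - o = (158 + 2*(-141)²) - 1*(-4) = (158 + 2*19881) + 4 = (158 + 39762) + 4 = 39920 + 4 = 39924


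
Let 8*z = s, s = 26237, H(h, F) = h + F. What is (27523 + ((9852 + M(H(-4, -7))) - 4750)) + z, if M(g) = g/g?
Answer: 287245/8 ≈ 35906.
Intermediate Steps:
H(h, F) = F + h
M(g) = 1
z = 26237/8 (z = (⅛)*26237 = 26237/8 ≈ 3279.6)
(27523 + ((9852 + M(H(-4, -7))) - 4750)) + z = (27523 + ((9852 + 1) - 4750)) + 26237/8 = (27523 + (9853 - 4750)) + 26237/8 = (27523 + 5103) + 26237/8 = 32626 + 26237/8 = 287245/8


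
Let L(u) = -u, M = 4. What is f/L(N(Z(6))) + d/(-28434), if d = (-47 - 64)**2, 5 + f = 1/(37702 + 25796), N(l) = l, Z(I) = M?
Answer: 983007799/1203668088 ≈ 0.81668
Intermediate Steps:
Z(I) = 4
f = -317489/63498 (f = -5 + 1/(37702 + 25796) = -5 + 1/63498 = -317489/63498 ≈ -5.0000)
d = 12321 (d = (-111)**2 = 12321)
f/L(N(Z(6))) + d/(-28434) = -317489/(63498*((-1*4))) + 12321/(-28434) = -317489/63498/(-4) + 12321*(-1/28434) = -317489/63498*(-1/4) - 4107/9478 = 317489/253992 - 4107/9478 = 983007799/1203668088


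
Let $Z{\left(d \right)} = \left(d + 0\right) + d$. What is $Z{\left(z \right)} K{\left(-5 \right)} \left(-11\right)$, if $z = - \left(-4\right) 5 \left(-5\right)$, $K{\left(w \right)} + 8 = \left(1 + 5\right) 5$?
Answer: $48400$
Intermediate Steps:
$K{\left(w \right)} = 22$ ($K{\left(w \right)} = -8 + \left(1 + 5\right) 5 = -8 + 6 \cdot 5 = -8 + 30 = 22$)
$z = -100$ ($z = - \left(-20\right) \left(-5\right) = \left(-1\right) 100 = -100$)
$Z{\left(d \right)} = 2 d$ ($Z{\left(d \right)} = d + d = 2 d$)
$Z{\left(z \right)} K{\left(-5 \right)} \left(-11\right) = 2 \left(-100\right) 22 \left(-11\right) = \left(-200\right) 22 \left(-11\right) = \left(-4400\right) \left(-11\right) = 48400$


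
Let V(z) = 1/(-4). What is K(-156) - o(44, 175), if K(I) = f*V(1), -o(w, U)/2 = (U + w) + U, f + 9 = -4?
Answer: 3165/4 ≈ 791.25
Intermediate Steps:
f = -13 (f = -9 - 4 = -13)
V(z) = -¼
o(w, U) = -4*U - 2*w (o(w, U) = -2*((U + w) + U) = -2*(w + 2*U) = -4*U - 2*w)
K(I) = 13/4 (K(I) = -13*(-¼) = 13/4)
K(-156) - o(44, 175) = 13/4 - (-4*175 - 2*44) = 13/4 - (-700 - 88) = 13/4 - 1*(-788) = 13/4 + 788 = 3165/4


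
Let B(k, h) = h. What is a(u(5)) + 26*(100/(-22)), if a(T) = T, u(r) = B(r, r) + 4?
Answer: -1201/11 ≈ -109.18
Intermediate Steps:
u(r) = 4 + r (u(r) = r + 4 = 4 + r)
a(u(5)) + 26*(100/(-22)) = (4 + 5) + 26*(100/(-22)) = 9 + 26*(100*(-1/22)) = 9 + 26*(-50/11) = 9 - 1300/11 = -1201/11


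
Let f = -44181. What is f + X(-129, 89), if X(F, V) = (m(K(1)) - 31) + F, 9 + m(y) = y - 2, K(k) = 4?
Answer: -44348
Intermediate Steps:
m(y) = -11 + y (m(y) = -9 + (y - 2) = -9 + (-2 + y) = -11 + y)
X(F, V) = -38 + F (X(F, V) = ((-11 + 4) - 31) + F = (-7 - 31) + F = -38 + F)
f + X(-129, 89) = -44181 + (-38 - 129) = -44181 - 167 = -44348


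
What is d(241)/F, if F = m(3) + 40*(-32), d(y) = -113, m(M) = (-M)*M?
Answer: 113/1289 ≈ 0.087665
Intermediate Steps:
m(M) = -M**2
F = -1289 (F = -1*3**2 + 40*(-32) = -1*9 - 1280 = -9 - 1280 = -1289)
d(241)/F = -113/(-1289) = -113*(-1/1289) = 113/1289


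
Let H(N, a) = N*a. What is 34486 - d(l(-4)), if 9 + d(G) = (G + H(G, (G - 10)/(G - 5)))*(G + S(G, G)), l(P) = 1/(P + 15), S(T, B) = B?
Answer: 112695002/3267 ≈ 34495.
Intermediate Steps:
l(P) = 1/(15 + P)
d(G) = -9 + 2*G*(G + G*(-10 + G)/(-5 + G)) (d(G) = -9 + (G + G*((G - 10)/(G - 5)))*(G + G) = -9 + (G + G*((-10 + G)/(-5 + G)))*(2*G) = -9 + (G + G*(-10 + G)/(-5 + G))*(2*G) = -9 + 2*G*(G + G*(-10 + G)/(-5 + G)))
34486 - d(l(-4)) = 34486 - (45 - 30/(15 - 4)² - 9/(15 - 4) + 4*(1/(15 - 4))³)/(-5 + 1/(15 - 4)) = 34486 - (45 - 30*(1/11)² - 9/11 + 4*(1/11)³)/(-5 + 1/11) = 34486 - (45 - 30*(1/11)² - 9*1/11 + 4*(1/11)³)/(-5 + 1/11) = 34486 - (45 - 30*1/121 - 9/11 + 4*(1/1331))/(-54/11) = 34486 - (-11)*(45 - 30/121 - 9/11 + 4/1331)/54 = 34486 - (-11)*58480/(54*1331) = 34486 - 1*(-29240/3267) = 34486 + 29240/3267 = 112695002/3267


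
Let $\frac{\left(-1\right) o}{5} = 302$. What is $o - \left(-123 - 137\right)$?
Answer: $-1250$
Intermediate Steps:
$o = -1510$ ($o = \left(-5\right) 302 = -1510$)
$o - \left(-123 - 137\right) = -1510 - \left(-123 - 137\right) = -1510 - -260 = -1510 + 260 = -1250$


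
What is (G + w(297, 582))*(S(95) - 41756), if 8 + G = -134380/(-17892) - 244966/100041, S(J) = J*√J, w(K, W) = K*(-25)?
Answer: 46263962667878384/149161131 - 105256165663580*√95/149161131 ≈ 3.0328e+8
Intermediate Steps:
w(K, W) = -25*K
S(J) = J^(3/2)
G = -438240889/149161131 (G = -8 + (-134380/(-17892) - 244966/100041) = -8 + (-134380*(-1/17892) - 244966*1/100041) = -8 + (33595/4473 - 244966/100041) = -8 + 755048159/149161131 = -438240889/149161131 ≈ -2.9380)
(G + w(297, 582))*(S(95) - 41756) = (-438240889/149161131 - 25*297)*(95^(3/2) - 41756) = (-438240889/149161131 - 7425)*(95*√95 - 41756) = -1107959638564*(-41756 + 95*√95)/149161131 = 46263962667878384/149161131 - 105256165663580*√95/149161131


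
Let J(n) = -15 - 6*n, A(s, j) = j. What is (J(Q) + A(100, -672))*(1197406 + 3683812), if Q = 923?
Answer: -30385582050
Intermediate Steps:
(J(Q) + A(100, -672))*(1197406 + 3683812) = ((-15 - 6*923) - 672)*(1197406 + 3683812) = ((-15 - 5538) - 672)*4881218 = (-5553 - 672)*4881218 = -6225*4881218 = -30385582050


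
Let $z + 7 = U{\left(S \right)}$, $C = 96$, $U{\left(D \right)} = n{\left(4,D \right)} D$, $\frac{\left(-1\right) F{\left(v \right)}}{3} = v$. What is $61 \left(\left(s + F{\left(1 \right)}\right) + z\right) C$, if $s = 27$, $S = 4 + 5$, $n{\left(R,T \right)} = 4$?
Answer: $310368$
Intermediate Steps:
$F{\left(v \right)} = - 3 v$
$S = 9$
$U{\left(D \right)} = 4 D$
$z = 29$ ($z = -7 + 4 \cdot 9 = -7 + 36 = 29$)
$61 \left(\left(s + F{\left(1 \right)}\right) + z\right) C = 61 \left(\left(27 - 3\right) + 29\right) 96 = 61 \left(24 + 29\right) 96 = 61 \cdot 53 \cdot 96 = 3233 \cdot 96 = 310368$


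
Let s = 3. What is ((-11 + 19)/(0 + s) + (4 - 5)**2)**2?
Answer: 121/9 ≈ 13.444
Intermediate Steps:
((-11 + 19)/(0 + s) + (4 - 5)**2)**2 = ((-11 + 19)/(0 + 3) + (4 - 5)**2)**2 = (8/3 + (-1)**2)**2 = (8*(1/3) + 1)**2 = (8/3 + 1)**2 = (11/3)**2 = 121/9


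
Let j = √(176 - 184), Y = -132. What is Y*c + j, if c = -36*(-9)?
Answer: -42768 + 2*I*√2 ≈ -42768.0 + 2.8284*I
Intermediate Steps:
c = 324
j = 2*I*√2 (j = √(-8) = 2*I*√2 ≈ 2.8284*I)
Y*c + j = -132*324 + 2*I*√2 = -42768 + 2*I*√2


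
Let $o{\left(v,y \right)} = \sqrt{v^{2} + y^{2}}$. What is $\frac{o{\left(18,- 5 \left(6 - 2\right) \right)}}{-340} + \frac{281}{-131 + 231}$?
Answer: $\frac{281}{100} - \frac{\sqrt{181}}{170} \approx 2.7309$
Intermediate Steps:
$\frac{o{\left(18,- 5 \left(6 - 2\right) \right)}}{-340} + \frac{281}{-131 + 231} = \frac{\sqrt{18^{2} + \left(- 5 \left(6 - 2\right)\right)^{2}}}{-340} + \frac{281}{-131 + 231} = \sqrt{324 + \left(\left(-5\right) 4\right)^{2}} \left(- \frac{1}{340}\right) + \frac{281}{100} = \sqrt{324 + \left(-20\right)^{2}} \left(- \frac{1}{340}\right) + 281 \cdot \frac{1}{100} = \sqrt{324 + 400} \left(- \frac{1}{340}\right) + \frac{281}{100} = \sqrt{724} \left(- \frac{1}{340}\right) + \frac{281}{100} = 2 \sqrt{181} \left(- \frac{1}{340}\right) + \frac{281}{100} = - \frac{\sqrt{181}}{170} + \frac{281}{100} = \frac{281}{100} - \frac{\sqrt{181}}{170}$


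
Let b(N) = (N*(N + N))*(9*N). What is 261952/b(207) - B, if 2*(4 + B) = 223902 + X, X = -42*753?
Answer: -7674154731082/79827687 ≈ -96134.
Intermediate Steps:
X = -31626
b(N) = 18*N³ (b(N) = (N*(2*N))*(9*N) = (2*N²)*(9*N) = 18*N³)
B = 96134 (B = -4 + (223902 - 31626)/2 = -4 + (½)*192276 = -4 + 96138 = 96134)
261952/b(207) - B = 261952/((18*207³)) - 1*96134 = 261952/((18*8869743)) - 96134 = 261952/159655374 - 96134 = 261952*(1/159655374) - 96134 = 130976/79827687 - 96134 = -7674154731082/79827687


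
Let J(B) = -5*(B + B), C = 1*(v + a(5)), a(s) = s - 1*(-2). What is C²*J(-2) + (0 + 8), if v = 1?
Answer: 1288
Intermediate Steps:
a(s) = 2 + s (a(s) = s + 2 = 2 + s)
C = 8 (C = 1*(1 + (2 + 5)) = 1*(1 + 7) = 1*8 = 8)
J(B) = -10*B
C²*J(-2) + (0 + 8) = 8²*(-10*(-2)) + (0 + 8) = 64*20 + 8 = 1280 + 8 = 1288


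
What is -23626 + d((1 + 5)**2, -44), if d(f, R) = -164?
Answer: -23790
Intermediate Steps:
-23626 + d((1 + 5)**2, -44) = -23626 - 164 = -23790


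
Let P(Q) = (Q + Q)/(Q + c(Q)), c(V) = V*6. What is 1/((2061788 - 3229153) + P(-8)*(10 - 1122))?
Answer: -7/8173779 ≈ -8.5640e-7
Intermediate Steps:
c(V) = 6*V
P(Q) = 2/7 (P(Q) = (Q + Q)/(Q + 6*Q) = (2*Q)/((7*Q)) = (2*Q)*(1/(7*Q)) = 2/7)
1/((2061788 - 3229153) + P(-8)*(10 - 1122)) = 1/((2061788 - 3229153) + 2*(10 - 1122)/7) = 1/(-1167365 + (2/7)*(-1112)) = 1/(-1167365 - 2224/7) = 1/(-8173779/7) = -7/8173779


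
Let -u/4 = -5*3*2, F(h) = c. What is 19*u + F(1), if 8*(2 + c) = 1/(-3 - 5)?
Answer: 145791/64 ≈ 2278.0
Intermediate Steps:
c = -129/64 (c = -2 + 1/(8*(-3 - 5)) = -2 + (⅛)/(-8) = -2 + (⅛)*(-⅛) = -2 - 1/64 = -129/64 ≈ -2.0156)
F(h) = -129/64
u = 120 (u = -4*(-5*3)*2 = -(-60)*2 = -4*(-30) = 120)
19*u + F(1) = 19*120 - 129/64 = 2280 - 129/64 = 145791/64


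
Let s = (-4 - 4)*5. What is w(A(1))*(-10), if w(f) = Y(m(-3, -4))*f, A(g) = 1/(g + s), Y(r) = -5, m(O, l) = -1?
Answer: -50/39 ≈ -1.2821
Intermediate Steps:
s = -40 (s = -8*5 = -40)
A(g) = 1/(-40 + g) (A(g) = 1/(g - 40) = 1/(-40 + g))
w(f) = -5*f
w(A(1))*(-10) = -5/(-40 + 1)*(-10) = -5/(-39)*(-10) = -5*(-1/39)*(-10) = (5/39)*(-10) = -50/39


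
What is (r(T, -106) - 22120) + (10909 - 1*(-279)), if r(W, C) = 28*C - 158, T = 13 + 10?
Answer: -14058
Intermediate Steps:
T = 23
r(W, C) = -158 + 28*C
(r(T, -106) - 22120) + (10909 - 1*(-279)) = ((-158 + 28*(-106)) - 22120) + (10909 - 1*(-279)) = ((-158 - 2968) - 22120) + (10909 + 279) = (-3126 - 22120) + 11188 = -25246 + 11188 = -14058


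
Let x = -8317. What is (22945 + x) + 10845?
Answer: 25473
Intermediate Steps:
(22945 + x) + 10845 = (22945 - 8317) + 10845 = 14628 + 10845 = 25473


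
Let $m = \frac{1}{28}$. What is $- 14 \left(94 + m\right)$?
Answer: $- \frac{2633}{2} \approx -1316.5$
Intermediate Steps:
$m = \frac{1}{28} \approx 0.035714$
$- 14 \left(94 + m\right) = - 14 \left(94 + \frac{1}{28}\right) = \left(-14\right) \frac{2633}{28} = - \frac{2633}{2}$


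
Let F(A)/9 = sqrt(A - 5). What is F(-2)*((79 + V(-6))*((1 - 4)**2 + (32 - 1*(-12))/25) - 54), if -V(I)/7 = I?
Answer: 280791*I*sqrt(7)/25 ≈ 29716.0*I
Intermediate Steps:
F(A) = 9*sqrt(-5 + A) (F(A) = 9*sqrt(A - 5) = 9*sqrt(-5 + A))
V(I) = -7*I
F(-2)*((79 + V(-6))*((1 - 4)**2 + (32 - 1*(-12))/25) - 54) = (9*sqrt(-5 - 2))*((79 - 7*(-6))*((1 - 4)**2 + (32 - 1*(-12))/25) - 54) = (9*sqrt(-7))*((79 + 42)*((-3)**2 + (32 + 12)*(1/25)) - 54) = (9*(I*sqrt(7)))*(121*(9 + 44*(1/25)) - 54) = (9*I*sqrt(7))*(121*(9 + 44/25) - 54) = (9*I*sqrt(7))*(121*(269/25) - 54) = (9*I*sqrt(7))*(32549/25 - 54) = (9*I*sqrt(7))*(31199/25) = 280791*I*sqrt(7)/25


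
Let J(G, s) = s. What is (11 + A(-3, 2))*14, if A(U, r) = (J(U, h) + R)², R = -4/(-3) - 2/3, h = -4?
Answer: 2786/9 ≈ 309.56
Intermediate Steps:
R = ⅔ (R = -4*(-⅓) - 2*⅓ = 4/3 - ⅔ = ⅔ ≈ 0.66667)
A(U, r) = 100/9 (A(U, r) = (-4 + ⅔)² = (-10/3)² = 100/9)
(11 + A(-3, 2))*14 = (11 + 100/9)*14 = (199/9)*14 = 2786/9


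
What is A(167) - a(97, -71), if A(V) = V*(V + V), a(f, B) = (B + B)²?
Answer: 35614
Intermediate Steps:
a(f, B) = 4*B² (a(f, B) = (2*B)² = 4*B²)
A(V) = 2*V² (A(V) = V*(2*V) = 2*V²)
A(167) - a(97, -71) = 2*167² - 4*(-71)² = 2*27889 - 4*5041 = 55778 - 1*20164 = 55778 - 20164 = 35614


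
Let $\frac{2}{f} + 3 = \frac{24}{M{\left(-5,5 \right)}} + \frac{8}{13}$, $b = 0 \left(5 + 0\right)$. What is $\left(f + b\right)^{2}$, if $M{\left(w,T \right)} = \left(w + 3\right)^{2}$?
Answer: $\frac{676}{2209} \approx 0.30602$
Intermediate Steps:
$b = 0$ ($b = 0 \cdot 5 = 0$)
$M{\left(w,T \right)} = \left(3 + w\right)^{2}$
$f = \frac{26}{47}$ ($f = \frac{2}{-3 + \left(\frac{24}{\left(3 - 5\right)^{2}} + \frac{8}{13}\right)} = \frac{2}{-3 + \left(\frac{24}{\left(-2\right)^{2}} + 8 \cdot \frac{1}{13}\right)} = \frac{2}{-3 + \left(\frac{24}{4} + \frac{8}{13}\right)} = \frac{2}{-3 + \left(24 \cdot \frac{1}{4} + \frac{8}{13}\right)} = \frac{2}{-3 + \left(6 + \frac{8}{13}\right)} = \frac{2}{-3 + \frac{86}{13}} = \frac{2}{\frac{47}{13}} = 2 \cdot \frac{13}{47} = \frac{26}{47} \approx 0.55319$)
$\left(f + b\right)^{2} = \left(\frac{26}{47} + 0\right)^{2} = \left(\frac{26}{47}\right)^{2} = \frac{676}{2209}$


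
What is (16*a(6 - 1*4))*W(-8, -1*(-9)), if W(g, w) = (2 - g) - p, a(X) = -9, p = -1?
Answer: -1584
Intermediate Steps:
W(g, w) = 3 - g (W(g, w) = (2 - g) - 1*(-1) = (2 - g) + 1 = 3 - g)
(16*a(6 - 1*4))*W(-8, -1*(-9)) = (16*(-9))*(3 - 1*(-8)) = -144*(3 + 8) = -144*11 = -1584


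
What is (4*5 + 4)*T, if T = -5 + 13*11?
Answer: 3312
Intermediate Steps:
T = 138 (T = -5 + 143 = 138)
(4*5 + 4)*T = (4*5 + 4)*138 = (20 + 4)*138 = 24*138 = 3312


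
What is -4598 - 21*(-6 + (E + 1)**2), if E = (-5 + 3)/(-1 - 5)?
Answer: -13528/3 ≈ -4509.3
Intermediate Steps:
E = 1/3 (E = -2/(-6) = -2*(-1/6) = 1/3 ≈ 0.33333)
-4598 - 21*(-6 + (E + 1)**2) = -4598 - 21*(-6 + (1/3 + 1)**2) = -4598 - 21*(-6 + (4/3)**2) = -4598 - 21*(-6 + 16/9) = -4598 - 21*(-38)/9 = -4598 - 1*(-266/3) = -4598 + 266/3 = -13528/3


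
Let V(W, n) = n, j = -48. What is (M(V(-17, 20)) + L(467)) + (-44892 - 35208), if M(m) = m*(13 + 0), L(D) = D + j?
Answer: -79421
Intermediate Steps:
L(D) = -48 + D (L(D) = D - 48 = -48 + D)
M(m) = 13*m (M(m) = m*13 = 13*m)
(M(V(-17, 20)) + L(467)) + (-44892 - 35208) = (13*20 + (-48 + 467)) + (-44892 - 35208) = (260 + 419) - 80100 = 679 - 80100 = -79421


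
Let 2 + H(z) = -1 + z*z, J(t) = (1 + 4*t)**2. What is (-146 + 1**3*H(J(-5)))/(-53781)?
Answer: -18596/7683 ≈ -2.4204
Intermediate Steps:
H(z) = -3 + z**2 (H(z) = -2 + (-1 + z*z) = -2 + (-1 + z**2) = -3 + z**2)
(-146 + 1**3*H(J(-5)))/(-53781) = (-146 + 1**3*(-3 + ((1 + 4*(-5))**2)**2))/(-53781) = (-146 + 1*(-3 + ((1 - 20)**2)**2))*(-1/53781) = (-146 + 1*(-3 + ((-19)**2)**2))*(-1/53781) = (-146 + 1*(-3 + 361**2))*(-1/53781) = (-146 + 1*(-3 + 130321))*(-1/53781) = (-146 + 1*130318)*(-1/53781) = (-146 + 130318)*(-1/53781) = 130172*(-1/53781) = -18596/7683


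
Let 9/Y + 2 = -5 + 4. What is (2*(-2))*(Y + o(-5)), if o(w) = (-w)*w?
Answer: 112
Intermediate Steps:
o(w) = -w²
Y = -3 (Y = 9/(-2 + (-5 + 4)) = 9/(-2 - 1) = 9/(-3) = 9*(-⅓) = -3)
(2*(-2))*(Y + o(-5)) = (2*(-2))*(-3 - 1*(-5)²) = -4*(-3 - 1*25) = -4*(-3 - 25) = -4*(-28) = 112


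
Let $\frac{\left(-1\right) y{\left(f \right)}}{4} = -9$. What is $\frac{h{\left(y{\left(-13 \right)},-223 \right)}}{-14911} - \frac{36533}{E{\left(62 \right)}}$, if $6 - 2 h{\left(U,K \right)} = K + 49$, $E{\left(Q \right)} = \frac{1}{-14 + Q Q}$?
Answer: $- \frac{2086367846380}{14911} \approx -1.3992 \cdot 10^{8}$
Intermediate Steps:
$E{\left(Q \right)} = \frac{1}{-14 + Q^{2}}$
$y{\left(f \right)} = 36$ ($y{\left(f \right)} = \left(-4\right) \left(-9\right) = 36$)
$h{\left(U,K \right)} = - \frac{43}{2} - \frac{K}{2}$ ($h{\left(U,K \right)} = 3 - \frac{K + 49}{2} = 3 - \frac{49 + K}{2} = 3 - \left(\frac{49}{2} + \frac{K}{2}\right) = - \frac{43}{2} - \frac{K}{2}$)
$\frac{h{\left(y{\left(-13 \right)},-223 \right)}}{-14911} - \frac{36533}{E{\left(62 \right)}} = \frac{- \frac{43}{2} - - \frac{223}{2}}{-14911} - \frac{36533}{\frac{1}{-14 + 62^{2}}} = \left(- \frac{43}{2} + \frac{223}{2}\right) \left(- \frac{1}{14911}\right) - \frac{36533}{\frac{1}{-14 + 3844}} = 90 \left(- \frac{1}{14911}\right) - \frac{36533}{\frac{1}{3830}} = - \frac{90}{14911} - 36533 \frac{1}{\frac{1}{3830}} = - \frac{90}{14911} - 139921390 = - \frac{2086367846380}{14911}$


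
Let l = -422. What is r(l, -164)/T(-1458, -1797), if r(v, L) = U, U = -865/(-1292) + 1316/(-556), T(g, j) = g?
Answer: 101611/87279768 ≈ 0.0011642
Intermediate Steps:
U = -304833/179588 (U = -865*(-1/1292) + 1316*(-1/556) = 865/1292 - 329/139 = -304833/179588 ≈ -1.6974)
r(v, L) = -304833/179588
r(l, -164)/T(-1458, -1797) = -304833/179588/(-1458) = -304833/179588*(-1/1458) = 101611/87279768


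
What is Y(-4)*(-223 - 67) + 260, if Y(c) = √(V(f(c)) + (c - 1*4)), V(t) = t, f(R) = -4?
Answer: 260 - 580*I*√3 ≈ 260.0 - 1004.6*I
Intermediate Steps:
Y(c) = √(-8 + c) (Y(c) = √(-4 + (c - 1*4)) = √(-4 + (c - 4)) = √(-4 + (-4 + c)) = √(-8 + c))
Y(-4)*(-223 - 67) + 260 = √(-8 - 4)*(-223 - 67) + 260 = √(-12)*(-290) + 260 = (2*I*√3)*(-290) + 260 = -580*I*√3 + 260 = 260 - 580*I*√3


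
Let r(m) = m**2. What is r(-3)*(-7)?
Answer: -63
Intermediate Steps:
r(-3)*(-7) = (-3)**2*(-7) = 9*(-7) = -63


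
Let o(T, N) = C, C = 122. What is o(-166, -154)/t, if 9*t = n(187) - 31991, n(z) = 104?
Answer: -122/3543 ≈ -0.034434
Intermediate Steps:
o(T, N) = 122
t = -3543 (t = (104 - 31991)/9 = (⅑)*(-31887) = -3543)
o(-166, -154)/t = 122/(-3543) = 122*(-1/3543) = -122/3543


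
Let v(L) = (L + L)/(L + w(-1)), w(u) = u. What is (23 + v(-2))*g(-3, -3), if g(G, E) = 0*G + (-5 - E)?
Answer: -146/3 ≈ -48.667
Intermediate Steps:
g(G, E) = -5 - E (g(G, E) = 0 + (-5 - E) = -5 - E)
v(L) = 2*L/(-1 + L) (v(L) = (L + L)/(L - 1) = (2*L)/(-1 + L) = 2*L/(-1 + L))
(23 + v(-2))*g(-3, -3) = (23 + 2*(-2)/(-1 - 2))*(-5 - 1*(-3)) = (23 + 2*(-2)/(-3))*(-5 + 3) = (23 + 2*(-2)*(-⅓))*(-2) = (23 + 4/3)*(-2) = (73/3)*(-2) = -146/3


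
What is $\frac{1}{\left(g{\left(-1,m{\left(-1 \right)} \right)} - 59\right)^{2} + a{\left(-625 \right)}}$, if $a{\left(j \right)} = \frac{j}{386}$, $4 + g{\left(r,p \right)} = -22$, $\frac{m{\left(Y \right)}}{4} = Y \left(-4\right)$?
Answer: $\frac{386}{2788225} \approx 0.00013844$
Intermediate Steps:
$m{\left(Y \right)} = - 16 Y$ ($m{\left(Y \right)} = 4 Y \left(-4\right) = 4 \left(- 4 Y\right) = - 16 Y$)
$g{\left(r,p \right)} = -26$ ($g{\left(r,p \right)} = -4 - 22 = -26$)
$a{\left(j \right)} = \frac{j}{386}$ ($a{\left(j \right)} = j \frac{1}{386} = \frac{j}{386}$)
$\frac{1}{\left(g{\left(-1,m{\left(-1 \right)} \right)} - 59\right)^{2} + a{\left(-625 \right)}} = \frac{1}{\left(-26 - 59\right)^{2} + \frac{1}{386} \left(-625\right)} = \frac{1}{\left(-85\right)^{2} - \frac{625}{386}} = \frac{1}{7225 - \frac{625}{386}} = \frac{1}{\frac{2788225}{386}} = \frac{386}{2788225}$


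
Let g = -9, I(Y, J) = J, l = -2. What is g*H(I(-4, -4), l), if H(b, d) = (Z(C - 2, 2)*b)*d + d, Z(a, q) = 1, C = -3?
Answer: -54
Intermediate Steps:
H(b, d) = d + b*d (H(b, d) = (1*b)*d + d = b*d + d = d + b*d)
g*H(I(-4, -4), l) = -(-18)*(1 - 4) = -(-18)*(-3) = -9*6 = -54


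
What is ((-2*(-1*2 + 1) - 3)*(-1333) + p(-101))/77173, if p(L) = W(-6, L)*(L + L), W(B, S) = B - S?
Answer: -17857/77173 ≈ -0.23139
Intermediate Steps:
p(L) = 2*L*(-6 - L) (p(L) = (-6 - L)*(L + L) = (-6 - L)*(2*L) = 2*L*(-6 - L))
((-2*(-1*2 + 1) - 3)*(-1333) + p(-101))/77173 = ((-2*(-1*2 + 1) - 3)*(-1333) - 2*(-101)*(6 - 101))/77173 = ((-2*(-2 + 1) - 3)*(-1333) - 2*(-101)*(-95))*(1/77173) = ((-2*(-1) - 3)*(-1333) - 19190)*(1/77173) = ((2 - 3)*(-1333) - 19190)*(1/77173) = (-1*(-1333) - 19190)*(1/77173) = (1333 - 19190)*(1/77173) = -17857*1/77173 = -17857/77173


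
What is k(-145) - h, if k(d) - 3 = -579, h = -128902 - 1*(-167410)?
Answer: -39084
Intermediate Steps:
h = 38508 (h = -128902 + 167410 = 38508)
k(d) = -576 (k(d) = 3 - 579 = -576)
k(-145) - h = -576 - 1*38508 = -576 - 38508 = -39084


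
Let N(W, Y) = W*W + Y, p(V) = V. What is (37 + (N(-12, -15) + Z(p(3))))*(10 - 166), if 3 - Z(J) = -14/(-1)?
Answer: -24180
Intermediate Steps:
Z(J) = -11 (Z(J) = 3 - (-14)/(-1) = 3 - (-14)*(-1) = 3 - 1*14 = 3 - 14 = -11)
N(W, Y) = Y + W² (N(W, Y) = W² + Y = Y + W²)
(37 + (N(-12, -15) + Z(p(3))))*(10 - 166) = (37 + ((-15 + (-12)²) - 11))*(10 - 166) = (37 + ((-15 + 144) - 11))*(-156) = (37 + (129 - 11))*(-156) = (37 + 118)*(-156) = 155*(-156) = -24180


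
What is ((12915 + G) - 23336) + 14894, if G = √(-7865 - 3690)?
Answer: 4473 + I*√11555 ≈ 4473.0 + 107.49*I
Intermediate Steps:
G = I*√11555 (G = √(-11555) = I*√11555 ≈ 107.49*I)
((12915 + G) - 23336) + 14894 = ((12915 + I*√11555) - 23336) + 14894 = (-10421 + I*√11555) + 14894 = 4473 + I*√11555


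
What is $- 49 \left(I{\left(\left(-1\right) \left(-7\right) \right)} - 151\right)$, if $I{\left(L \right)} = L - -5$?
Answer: $6811$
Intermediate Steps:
$I{\left(L \right)} = 5 + L$ ($I{\left(L \right)} = L + 5 = 5 + L$)
$- 49 \left(I{\left(\left(-1\right) \left(-7\right) \right)} - 151\right) = - 49 \left(\left(5 - -7\right) - 151\right) = - 49 \left(\left(5 + 7\right) - 151\right) = - 49 \left(12 - 151\right) = \left(-49\right) \left(-139\right) = 6811$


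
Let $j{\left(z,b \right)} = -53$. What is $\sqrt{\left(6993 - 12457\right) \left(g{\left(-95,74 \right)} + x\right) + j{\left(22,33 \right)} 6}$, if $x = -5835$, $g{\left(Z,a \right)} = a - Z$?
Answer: $\sqrt{30958706} \approx 5564.1$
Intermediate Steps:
$\sqrt{\left(6993 - 12457\right) \left(g{\left(-95,74 \right)} + x\right) + j{\left(22,33 \right)} 6} = \sqrt{\left(6993 - 12457\right) \left(\left(74 - -95\right) - 5835\right) - 318} = \sqrt{- 5464 \left(\left(74 + 95\right) - 5835\right) - 318} = \sqrt{- 5464 \left(169 - 5835\right) - 318} = \sqrt{\left(-5464\right) \left(-5666\right) - 318} = \sqrt{30959024 - 318} = \sqrt{30958706}$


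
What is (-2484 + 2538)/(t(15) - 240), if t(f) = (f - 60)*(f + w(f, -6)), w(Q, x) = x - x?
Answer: -18/305 ≈ -0.059016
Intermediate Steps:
w(Q, x) = 0
t(f) = f*(-60 + f) (t(f) = (f - 60)*(f + 0) = (-60 + f)*f = f*(-60 + f))
(-2484 + 2538)/(t(15) - 240) = (-2484 + 2538)/(15*(-60 + 15) - 240) = 54/(15*(-45) - 240) = 54/(-675 - 240) = 54/(-915) = 54*(-1/915) = -18/305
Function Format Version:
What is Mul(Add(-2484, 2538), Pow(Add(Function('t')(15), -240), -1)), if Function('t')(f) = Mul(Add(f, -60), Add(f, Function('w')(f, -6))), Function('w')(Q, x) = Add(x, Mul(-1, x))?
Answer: Rational(-18, 305) ≈ -0.059016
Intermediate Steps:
Function('w')(Q, x) = 0
Function('t')(f) = Mul(f, Add(-60, f)) (Function('t')(f) = Mul(Add(f, -60), Add(f, 0)) = Mul(Add(-60, f), f) = Mul(f, Add(-60, f)))
Mul(Add(-2484, 2538), Pow(Add(Function('t')(15), -240), -1)) = Mul(Add(-2484, 2538), Pow(Add(Mul(15, Add(-60, 15)), -240), -1)) = Mul(54, Pow(Add(Mul(15, -45), -240), -1)) = Mul(54, Pow(Add(-675, -240), -1)) = Mul(54, Pow(-915, -1)) = Mul(54, Rational(-1, 915)) = Rational(-18, 305)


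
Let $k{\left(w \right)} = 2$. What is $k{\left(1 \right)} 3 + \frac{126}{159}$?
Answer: $\frac{360}{53} \approx 6.7924$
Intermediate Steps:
$k{\left(1 \right)} 3 + \frac{126}{159} = 2 \cdot 3 + \frac{126}{159} = 6 + 126 \cdot \frac{1}{159} = 6 + \frac{42}{53} = \frac{360}{53}$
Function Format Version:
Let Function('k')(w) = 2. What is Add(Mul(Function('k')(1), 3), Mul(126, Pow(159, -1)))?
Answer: Rational(360, 53) ≈ 6.7924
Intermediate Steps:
Add(Mul(Function('k')(1), 3), Mul(126, Pow(159, -1))) = Add(Mul(2, 3), Mul(126, Pow(159, -1))) = Add(6, Mul(126, Rational(1, 159))) = Add(6, Rational(42, 53)) = Rational(360, 53)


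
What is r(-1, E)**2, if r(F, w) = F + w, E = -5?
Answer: 36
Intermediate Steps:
r(-1, E)**2 = (-1 - 5)**2 = (-6)**2 = 36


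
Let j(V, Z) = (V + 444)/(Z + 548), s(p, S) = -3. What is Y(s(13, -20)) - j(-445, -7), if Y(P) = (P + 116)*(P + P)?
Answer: -366797/541 ≈ -678.00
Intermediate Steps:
j(V, Z) = (444 + V)/(548 + Z)
Y(P) = 2*P*(116 + P) (Y(P) = (116 + P)*(2*P) = 2*P*(116 + P))
Y(s(13, -20)) - j(-445, -7) = 2*(-3)*(116 - 3) - (444 - 445)/(548 - 7) = 2*(-3)*113 - (-1)/541 = -678 - (-1)/541 = -678 - 1*(-1/541) = -678 + 1/541 = -366797/541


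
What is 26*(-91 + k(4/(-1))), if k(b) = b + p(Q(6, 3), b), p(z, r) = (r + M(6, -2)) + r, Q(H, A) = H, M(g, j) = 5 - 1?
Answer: -2574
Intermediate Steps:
M(g, j) = 4
p(z, r) = 4 + 2*r (p(z, r) = (r + 4) + r = (4 + r) + r = 4 + 2*r)
k(b) = 4 + 3*b (k(b) = b + (4 + 2*b) = 4 + 3*b)
26*(-91 + k(4/(-1))) = 26*(-91 + (4 + 3*(4/(-1)))) = 26*(-91 + (4 + 3*(4*(-1)))) = 26*(-91 + (4 + 3*(-4))) = 26*(-91 + (4 - 12)) = 26*(-91 - 8) = 26*(-99) = -2574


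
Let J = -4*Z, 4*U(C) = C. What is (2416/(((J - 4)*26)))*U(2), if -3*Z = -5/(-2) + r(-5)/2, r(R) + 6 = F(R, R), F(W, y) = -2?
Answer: -302/39 ≈ -7.7436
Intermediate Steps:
r(R) = -8 (r(R) = -6 - 2 = -8)
Z = ½ (Z = -(-5/(-2) - 8/2)/3 = -(-5*(-½) - 8*½)/3 = -(5/2 - 4)/3 = -⅓*(-3/2) = ½ ≈ 0.50000)
U(C) = C/4
J = -2 (J = -4*½ = -2)
(2416/(((J - 4)*26)))*U(2) = (2416/(((-2 - 4)*26)))*((¼)*2) = (2416/((-6*26)))*(½) = (2416/(-156))*(½) = (2416*(-1/156))*(½) = -604/39*½ = -302/39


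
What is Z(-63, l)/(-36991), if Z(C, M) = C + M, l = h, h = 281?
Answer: -218/36991 ≈ -0.0058933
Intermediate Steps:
l = 281
Z(-63, l)/(-36991) = (-63 + 281)/(-36991) = 218*(-1/36991) = -218/36991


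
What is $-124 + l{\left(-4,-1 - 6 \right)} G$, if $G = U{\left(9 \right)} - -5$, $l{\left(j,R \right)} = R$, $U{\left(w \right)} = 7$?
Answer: $-208$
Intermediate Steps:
$G = 12$ ($G = 7 - -5 = 7 + 5 = 12$)
$-124 + l{\left(-4,-1 - 6 \right)} G = -124 + \left(-1 - 6\right) 12 = -124 - 84 = -208$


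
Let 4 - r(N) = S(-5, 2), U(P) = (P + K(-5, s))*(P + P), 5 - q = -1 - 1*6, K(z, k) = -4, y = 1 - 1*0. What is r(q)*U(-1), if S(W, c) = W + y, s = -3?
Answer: 80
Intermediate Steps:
y = 1 (y = 1 + 0 = 1)
S(W, c) = 1 + W (S(W, c) = W + 1 = 1 + W)
q = 12 (q = 5 - (-1 - 1*6) = 5 - (-1 - 6) = 5 - 1*(-7) = 5 + 7 = 12)
U(P) = 2*P*(-4 + P) (U(P) = (P - 4)*(P + P) = (-4 + P)*(2*P) = 2*P*(-4 + P))
r(N) = 8 (r(N) = 4 - (1 - 5) = 4 - 1*(-4) = 4 + 4 = 8)
r(q)*U(-1) = 8*(2*(-1)*(-4 - 1)) = 8*(2*(-1)*(-5)) = 8*10 = 80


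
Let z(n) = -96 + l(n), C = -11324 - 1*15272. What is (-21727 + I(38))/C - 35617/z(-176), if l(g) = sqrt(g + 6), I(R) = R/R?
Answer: 22785453627/62407514 + 35617*I*sqrt(170)/9386 ≈ 365.11 + 49.477*I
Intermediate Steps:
I(R) = 1
C = -26596 (C = -11324 - 15272 = -26596)
l(g) = sqrt(6 + g)
z(n) = -96 + sqrt(6 + n)
(-21727 + I(38))/C - 35617/z(-176) = (-21727 + 1)/(-26596) - 35617/(-96 + sqrt(6 - 176)) = -21726*(-1/26596) - 35617/(-96 + sqrt(-170)) = 10863/13298 - 35617/(-96 + I*sqrt(170))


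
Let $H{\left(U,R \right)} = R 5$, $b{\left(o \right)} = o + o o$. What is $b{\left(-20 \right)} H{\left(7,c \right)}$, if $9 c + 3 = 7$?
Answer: $\frac{7600}{9} \approx 844.44$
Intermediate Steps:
$b{\left(o \right)} = o + o^{2}$
$c = \frac{4}{9}$ ($c = - \frac{1}{3} + \frac{1}{9} \cdot 7 = - \frac{1}{3} + \frac{7}{9} = \frac{4}{9} \approx 0.44444$)
$H{\left(U,R \right)} = 5 R$
$b{\left(-20 \right)} H{\left(7,c \right)} = - 20 \left(1 - 20\right) 5 \cdot \frac{4}{9} = \left(-20\right) \left(-19\right) \frac{20}{9} = 380 \cdot \frac{20}{9} = \frac{7600}{9}$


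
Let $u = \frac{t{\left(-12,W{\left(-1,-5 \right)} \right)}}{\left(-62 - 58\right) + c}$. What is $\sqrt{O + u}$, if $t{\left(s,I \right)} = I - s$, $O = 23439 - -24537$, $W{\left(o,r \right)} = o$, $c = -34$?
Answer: $\frac{\sqrt{9403282}}{14} \approx 219.03$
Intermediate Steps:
$O = 47976$ ($O = 23439 + 24537 = 47976$)
$u = - \frac{1}{14}$ ($u = \frac{-1 - -12}{\left(-62 - 58\right) - 34} = \frac{-1 + 12}{-120 - 34} = \frac{1}{-154} \cdot 11 = \left(- \frac{1}{154}\right) 11 = - \frac{1}{14} \approx -0.071429$)
$\sqrt{O + u} = \sqrt{47976 - \frac{1}{14}} = \sqrt{\frac{671663}{14}} = \frac{\sqrt{9403282}}{14}$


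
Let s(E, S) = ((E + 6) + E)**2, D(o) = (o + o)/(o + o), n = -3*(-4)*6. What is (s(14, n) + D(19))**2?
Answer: 1338649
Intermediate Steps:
n = 72 (n = 12*6 = 72)
D(o) = 1 (D(o) = (2*o)/((2*o)) = (2*o)*(1/(2*o)) = 1)
s(E, S) = (6 + 2*E)**2 (s(E, S) = ((6 + E) + E)**2 = (6 + 2*E)**2)
(s(14, n) + D(19))**2 = (4*(3 + 14)**2 + 1)**2 = (4*17**2 + 1)**2 = (4*289 + 1)**2 = (1156 + 1)**2 = 1157**2 = 1338649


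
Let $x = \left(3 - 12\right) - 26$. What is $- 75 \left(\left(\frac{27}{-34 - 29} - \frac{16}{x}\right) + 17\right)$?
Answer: $- \frac{8940}{7} \approx -1277.1$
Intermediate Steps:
$x = -35$ ($x = -9 - 26 = -35$)
$- 75 \left(\left(\frac{27}{-34 - 29} - \frac{16}{x}\right) + 17\right) = - 75 \left(\left(\frac{27}{-34 - 29} - \frac{16}{-35}\right) + 17\right) = - 75 \left(\left(\frac{27}{-34 - 29} - - \frac{16}{35}\right) + 17\right) = - 75 \left(\left(\frac{27}{-63} + \frac{16}{35}\right) + 17\right) = - 75 \left(\left(27 \left(- \frac{1}{63}\right) + \frac{16}{35}\right) + 17\right) = - 75 \left(\left(- \frac{3}{7} + \frac{16}{35}\right) + 17\right) = - 75 \left(\frac{1}{35} + 17\right) = \left(-75\right) \frac{596}{35} = - \frac{8940}{7}$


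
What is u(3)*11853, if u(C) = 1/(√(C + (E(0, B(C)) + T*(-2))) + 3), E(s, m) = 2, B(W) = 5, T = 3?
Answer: 35559/10 - 11853*I/10 ≈ 3555.9 - 1185.3*I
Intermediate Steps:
u(C) = 1/(3 + √(-4 + C)) (u(C) = 1/(√(C + (2 + 3*(-2))) + 3) = 1/(√(C + (2 - 6)) + 3) = 1/(√(C - 4) + 3) = 1/(√(-4 + C) + 3) = 1/(3 + √(-4 + C)))
u(3)*11853 = 11853/(3 + √(-4 + 3)) = 11853/(3 + √(-1)) = 11853/(3 + I) = ((3 - I)/10)*11853 = 11853*(3 - I)/10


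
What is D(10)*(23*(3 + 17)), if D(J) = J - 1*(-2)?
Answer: 5520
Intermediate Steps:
D(J) = 2 + J (D(J) = J + 2 = 2 + J)
D(10)*(23*(3 + 17)) = (2 + 10)*(23*(3 + 17)) = 12*(23*20) = 12*460 = 5520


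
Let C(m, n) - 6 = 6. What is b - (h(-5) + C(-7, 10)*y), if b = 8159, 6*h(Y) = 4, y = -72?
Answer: 27067/3 ≈ 9022.3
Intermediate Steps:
h(Y) = ⅔ (h(Y) = (⅙)*4 = ⅔)
C(m, n) = 12 (C(m, n) = 6 + 6 = 12)
b - (h(-5) + C(-7, 10)*y) = 8159 - (⅔ + 12*(-72)) = 8159 - (⅔ - 864) = 8159 - 1*(-2590/3) = 8159 + 2590/3 = 27067/3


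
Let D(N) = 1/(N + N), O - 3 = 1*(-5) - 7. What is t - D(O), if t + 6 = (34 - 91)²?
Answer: 58375/18 ≈ 3243.1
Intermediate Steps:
t = 3243 (t = -6 + (34 - 91)² = -6 + (-57)² = -6 + 3249 = 3243)
O = -9 (O = 3 + (1*(-5) - 7) = 3 + (-5 - 7) = 3 - 12 = -9)
D(N) = 1/(2*N)
t - D(O) = 3243 - 1/(2*(-9)) = 3243 - (-1)/(2*9) = 3243 - 1*(-1/18) = 3243 + 1/18 = 58375/18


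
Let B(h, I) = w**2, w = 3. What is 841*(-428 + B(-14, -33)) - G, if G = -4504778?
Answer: 4152399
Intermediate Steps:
B(h, I) = 9 (B(h, I) = 3**2 = 9)
841*(-428 + B(-14, -33)) - G = 841*(-428 + 9) - 1*(-4504778) = 841*(-419) + 4504778 = -352379 + 4504778 = 4152399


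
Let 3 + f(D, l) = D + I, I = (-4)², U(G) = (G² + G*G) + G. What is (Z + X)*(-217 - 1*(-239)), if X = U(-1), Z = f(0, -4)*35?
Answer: 10032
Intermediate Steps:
U(G) = G + 2*G² (U(G) = (G² + G²) + G = 2*G² + G = G + 2*G²)
I = 16
f(D, l) = 13 + D (f(D, l) = -3 + (D + 16) = -3 + (16 + D) = 13 + D)
Z = 455 (Z = (13 + 0)*35 = 13*35 = 455)
X = 1 (X = -(1 + 2*(-1)) = -(1 - 2) = -1*(-1) = 1)
(Z + X)*(-217 - 1*(-239)) = (455 + 1)*(-217 - 1*(-239)) = 456*(-217 + 239) = 456*22 = 10032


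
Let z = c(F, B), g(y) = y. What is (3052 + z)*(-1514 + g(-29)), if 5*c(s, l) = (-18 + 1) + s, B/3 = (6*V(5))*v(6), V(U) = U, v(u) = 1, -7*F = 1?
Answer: -32927620/7 ≈ -4.7039e+6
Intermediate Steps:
F = -1/7 (F = -1/7*1 = -1/7 ≈ -0.14286)
B = 90 (B = 3*((6*5)*1) = 3*(30*1) = 3*30 = 90)
c(s, l) = -17/5 + s/5 (c(s, l) = ((-18 + 1) + s)/5 = (-17 + s)/5 = -17/5 + s/5)
z = -24/7 (z = -17/5 + (1/5)*(-1/7) = -17/5 - 1/35 = -24/7 ≈ -3.4286)
(3052 + z)*(-1514 + g(-29)) = (3052 - 24/7)*(-1514 - 29) = (21340/7)*(-1543) = -32927620/7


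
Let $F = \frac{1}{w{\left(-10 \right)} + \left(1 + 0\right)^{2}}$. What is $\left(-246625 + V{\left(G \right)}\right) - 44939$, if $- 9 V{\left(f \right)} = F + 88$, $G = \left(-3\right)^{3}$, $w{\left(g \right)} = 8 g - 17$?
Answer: $- \frac{251919743}{864} \approx -2.9157 \cdot 10^{5}$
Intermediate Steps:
$w{\left(g \right)} = -17 + 8 g$
$F = - \frac{1}{96}$ ($F = \frac{1}{\left(-17 + 8 \left(-10\right)\right) + \left(1 + 0\right)^{2}} = \frac{1}{\left(-17 - 80\right) + 1^{2}} = \frac{1}{-97 + 1} = \frac{1}{-96} = - \frac{1}{96} \approx -0.010417$)
$G = -27$
$V{\left(f \right)} = - \frac{8447}{864}$ ($V{\left(f \right)} = - \frac{- \frac{1}{96} + 88}{9} = \left(- \frac{1}{9}\right) \frac{8447}{96} = - \frac{8447}{864}$)
$\left(-246625 + V{\left(G \right)}\right) - 44939 = \left(-246625 - \frac{8447}{864}\right) - 44939 = - \frac{213092447}{864} - 44939 = - \frac{251919743}{864}$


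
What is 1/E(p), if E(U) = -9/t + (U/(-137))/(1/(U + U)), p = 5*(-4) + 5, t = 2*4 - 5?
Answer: -137/861 ≈ -0.15912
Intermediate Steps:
t = 3 (t = 8 - 5 = 3)
p = -15 (p = -20 + 5 = -15)
E(U) = -3 - 2*U**2/137 (E(U) = -9/3 + (U/(-137))/(1/(U + U)) = -9*1/3 + (U*(-1/137))/(1/(2*U)) = -3 + (-U/137)/((1/(2*U))) = -3 + (-U/137)*(2*U) = -3 - 2*U**2/137)
1/E(p) = 1/(-3 - 2/137*(-15)**2) = 1/(-3 - 2/137*225) = 1/(-3 - 450/137) = 1/(-861/137) = -137/861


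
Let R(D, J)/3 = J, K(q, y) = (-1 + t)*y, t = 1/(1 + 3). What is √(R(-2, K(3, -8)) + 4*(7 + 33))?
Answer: √178 ≈ 13.342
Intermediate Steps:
t = ¼ (t = 1/4 = ¼ ≈ 0.25000)
K(q, y) = -3*y/4 (K(q, y) = (-1 + ¼)*y = -3*y/4)
R(D, J) = 3*J
√(R(-2, K(3, -8)) + 4*(7 + 33)) = √(3*(-¾*(-8)) + 4*(7 + 33)) = √(3*6 + 4*40) = √(18 + 160) = √178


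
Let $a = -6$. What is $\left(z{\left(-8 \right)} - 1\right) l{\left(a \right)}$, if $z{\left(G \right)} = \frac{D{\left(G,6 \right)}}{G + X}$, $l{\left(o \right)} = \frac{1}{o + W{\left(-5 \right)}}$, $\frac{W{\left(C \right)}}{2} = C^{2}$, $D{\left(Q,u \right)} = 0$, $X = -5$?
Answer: $- \frac{1}{44} \approx -0.022727$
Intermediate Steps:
$W{\left(C \right)} = 2 C^{2}$
$l{\left(o \right)} = \frac{1}{50 + o}$ ($l{\left(o \right)} = \frac{1}{o + 2 \left(-5\right)^{2}} = \frac{1}{o + 2 \cdot 25} = \frac{1}{o + 50} = \frac{1}{50 + o}$)
$z{\left(G \right)} = 0$ ($z{\left(G \right)} = \frac{1}{G - 5} \cdot 0 = \frac{1}{-5 + G} 0 = 0$)
$\left(z{\left(-8 \right)} - 1\right) l{\left(a \right)} = \frac{0 - 1}{50 - 6} = - \frac{1}{44}$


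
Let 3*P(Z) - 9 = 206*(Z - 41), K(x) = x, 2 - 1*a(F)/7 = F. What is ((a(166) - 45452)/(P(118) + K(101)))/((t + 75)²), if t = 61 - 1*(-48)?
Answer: -17475/68448368 ≈ -0.00025530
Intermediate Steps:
t = 109 (t = 61 + 48 = 109)
a(F) = 14 - 7*F
P(Z) = -8437/3 + 206*Z/3 (P(Z) = 3 + (206*(Z - 41))/3 = 3 + (206*(-41 + Z))/3 = 3 + (-8446 + 206*Z)/3 = 3 + (-8446/3 + 206*Z/3) = -8437/3 + 206*Z/3)
((a(166) - 45452)/(P(118) + K(101)))/((t + 75)²) = (((14 - 7*166) - 45452)/((-8437/3 + (206/3)*118) + 101))/((109 + 75)²) = (((14 - 1162) - 45452)/((-8437/3 + 24308/3) + 101))/(184²) = ((-1148 - 45452)/(15871/3 + 101))/33856 = -46600/16174/3*(1/33856) = -46600*3/16174*(1/33856) = -69900/8087*1/33856 = -17475/68448368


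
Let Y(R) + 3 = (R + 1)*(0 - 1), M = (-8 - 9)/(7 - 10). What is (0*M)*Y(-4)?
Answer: 0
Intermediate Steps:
M = 17/3 (M = -17/(-3) = -17*(-1/3) = 17/3 ≈ 5.6667)
Y(R) = -4 - R (Y(R) = -3 + (R + 1)*(0 - 1) = -3 + (1 + R)*(-1) = -3 + (-1 - R) = -4 - R)
(0*M)*Y(-4) = (0*(17/3))*(-4 - 1*(-4)) = 0*(-4 + 4) = 0*0 = 0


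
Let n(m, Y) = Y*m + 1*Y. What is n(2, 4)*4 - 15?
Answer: 33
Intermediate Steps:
n(m, Y) = Y + Y*m (n(m, Y) = Y*m + Y = Y + Y*m)
n(2, 4)*4 - 15 = (4*(1 + 2))*4 - 15 = (4*3)*4 - 15 = 12*4 - 15 = 48 - 15 = 33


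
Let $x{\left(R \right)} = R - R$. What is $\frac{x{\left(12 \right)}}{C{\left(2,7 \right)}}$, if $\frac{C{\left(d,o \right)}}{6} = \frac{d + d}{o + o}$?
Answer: $0$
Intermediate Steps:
$x{\left(R \right)} = 0$
$C{\left(d,o \right)} = \frac{6 d}{o}$ ($C{\left(d,o \right)} = 6 \frac{d + d}{o + o} = 6 \frac{2 d}{2 o} = 6 \cdot 2 d \frac{1}{2 o} = 6 \frac{d}{o} = \frac{6 d}{o}$)
$\frac{x{\left(12 \right)}}{C{\left(2,7 \right)}} = \frac{0}{6 \cdot 2 \cdot \frac{1}{7}} = \frac{0}{\frac{12}{7}} = 0 \cdot \frac{7}{12} = 0$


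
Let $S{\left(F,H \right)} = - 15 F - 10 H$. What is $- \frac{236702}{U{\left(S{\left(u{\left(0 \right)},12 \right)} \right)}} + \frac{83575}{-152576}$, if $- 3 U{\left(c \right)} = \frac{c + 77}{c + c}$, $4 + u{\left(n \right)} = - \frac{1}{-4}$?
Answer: $- \frac{55256022288035}{8086528} \approx -6.8331 \cdot 10^{6}$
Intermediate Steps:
$u{\left(n \right)} = - \frac{15}{4}$ ($u{\left(n \right)} = -4 - \frac{1}{-4} = -4 - - \frac{1}{4} = -4 + \frac{1}{4} = - \frac{15}{4}$)
$U{\left(c \right)} = - \frac{77 + c}{6 c}$ ($U{\left(c \right)} = - \frac{\left(c + 77\right) \frac{1}{c + c}}{3} = - \frac{\left(77 + c\right) \frac{1}{2 c}}{3} = - \frac{\frac{1}{2} \frac{1}{c} \left(77 + c\right)}{3} = - \frac{77 + c}{6 c}$)
$- \frac{236702}{U{\left(S{\left(u{\left(0 \right)},12 \right)} \right)}} + \frac{83575}{-152576} = - \frac{236702}{\frac{1}{6} \frac{1}{\left(-15\right) \left(- \frac{15}{4}\right) - 120} \left(-77 - \left(\left(-15\right) \left(- \frac{15}{4}\right) - 120\right)\right)} + \frac{83575}{-152576} = - \frac{236702}{\frac{1}{6} \frac{1}{\frac{225}{4} - 120} \left(-77 - \left(\frac{225}{4} - 120\right)\right)} + 83575 \left(- \frac{1}{152576}\right) = - \frac{236702}{\frac{1}{6} \frac{1}{- \frac{255}{4}} \left(-77 - - \frac{255}{4}\right)} - \frac{83575}{152576} = - \frac{236702}{\frac{1}{6} \left(- \frac{4}{255}\right) \left(-77 + \frac{255}{4}\right)} - \frac{83575}{152576} = - \frac{236702}{\frac{1}{6} \left(- \frac{4}{255}\right) \left(- \frac{53}{4}\right)} - \frac{83575}{152576} = - \frac{236702}{\frac{53}{1530}} - \frac{83575}{152576} = \left(-236702\right) \frac{1530}{53} - \frac{83575}{152576} = - \frac{362154060}{53} - \frac{83575}{152576} = - \frac{55256022288035}{8086528}$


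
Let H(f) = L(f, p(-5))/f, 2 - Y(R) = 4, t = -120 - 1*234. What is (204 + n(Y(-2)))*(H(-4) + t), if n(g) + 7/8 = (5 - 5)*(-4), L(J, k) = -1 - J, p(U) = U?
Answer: -2305875/32 ≈ -72059.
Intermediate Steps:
t = -354 (t = -120 - 234 = -354)
Y(R) = -2 (Y(R) = 2 - 1*4 = 2 - 4 = -2)
n(g) = -7/8 (n(g) = -7/8 + (5 - 5)*(-4) = -7/8 + 0*(-4) = -7/8 + 0 = -7/8)
H(f) = (-1 - f)/f
(204 + n(Y(-2)))*(H(-4) + t) = (204 - 7/8)*((-1 - 1*(-4))/(-4) - 354) = 1625*(-(-1 + 4)/4 - 354)/8 = 1625*(-1/4*3 - 354)/8 = 1625*(-3/4 - 354)/8 = (1625/8)*(-1419/4) = -2305875/32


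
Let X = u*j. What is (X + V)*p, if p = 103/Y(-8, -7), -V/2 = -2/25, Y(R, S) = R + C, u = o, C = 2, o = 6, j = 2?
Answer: -15656/75 ≈ -208.75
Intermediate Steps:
u = 6
Y(R, S) = 2 + R (Y(R, S) = R + 2 = 2 + R)
V = 4/25 (V = -(-4)/25 = -2*(-2/25) = 4/25 ≈ 0.16000)
X = 12 (X = 6*2 = 12)
p = -103/6 (p = 103/(2 - 8) = 103/(-6) = 103*(-1/6) = -103/6 ≈ -17.167)
(X + V)*p = (12 + 4/25)*(-103/6) = (304/25)*(-103/6) = -15656/75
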